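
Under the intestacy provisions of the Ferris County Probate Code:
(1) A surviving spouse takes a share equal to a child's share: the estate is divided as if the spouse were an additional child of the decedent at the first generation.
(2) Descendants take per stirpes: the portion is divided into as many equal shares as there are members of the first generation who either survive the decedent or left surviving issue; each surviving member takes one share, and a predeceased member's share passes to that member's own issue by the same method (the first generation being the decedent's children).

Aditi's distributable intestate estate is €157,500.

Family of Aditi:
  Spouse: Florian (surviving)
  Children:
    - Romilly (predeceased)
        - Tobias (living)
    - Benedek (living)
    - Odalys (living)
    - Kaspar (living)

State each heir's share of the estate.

Florian: €31,500; Tobias: €31,500; Benedek: €31,500; Odalys: €31,500; Kaspar: €31,500

The spouse counts as an additional share at the children's level, so there are 5 primary shares of €31,500. Florian takes one such share (€31,500).
The children's combined portion (€126,000) is divided into 4 shares of €31,500: Benedek, Odalys, and Kaspar each take €31,500; Romilly's €31,500 share passes to Romilly's issue.
Romilly's share (€31,500) passes entirely to Tobias.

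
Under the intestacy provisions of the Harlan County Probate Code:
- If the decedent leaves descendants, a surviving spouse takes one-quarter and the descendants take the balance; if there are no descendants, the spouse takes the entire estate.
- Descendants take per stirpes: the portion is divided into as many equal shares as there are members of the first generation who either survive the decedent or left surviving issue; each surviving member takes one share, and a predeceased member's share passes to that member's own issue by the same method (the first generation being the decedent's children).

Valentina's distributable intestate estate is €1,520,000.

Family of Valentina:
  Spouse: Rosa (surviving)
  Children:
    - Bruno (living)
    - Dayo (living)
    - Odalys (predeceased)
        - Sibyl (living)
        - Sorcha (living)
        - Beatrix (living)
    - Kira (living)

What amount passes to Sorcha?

Sorcha receives €95,000.

Rosa takes one-quarter of €1,520,000 = €380,000. The remaining €1,140,000 passes to the descendants.
The descendants' portion (€1,140,000) is divided into 4 shares of €285,000: Bruno, Dayo, and Kira each take €285,000; Odalys's €285,000 share passes to Odalys's issue.
Odalys's share (€285,000) is divided into 3 shares of €95,000: Sibyl, Sorcha, and Beatrix each take €95,000.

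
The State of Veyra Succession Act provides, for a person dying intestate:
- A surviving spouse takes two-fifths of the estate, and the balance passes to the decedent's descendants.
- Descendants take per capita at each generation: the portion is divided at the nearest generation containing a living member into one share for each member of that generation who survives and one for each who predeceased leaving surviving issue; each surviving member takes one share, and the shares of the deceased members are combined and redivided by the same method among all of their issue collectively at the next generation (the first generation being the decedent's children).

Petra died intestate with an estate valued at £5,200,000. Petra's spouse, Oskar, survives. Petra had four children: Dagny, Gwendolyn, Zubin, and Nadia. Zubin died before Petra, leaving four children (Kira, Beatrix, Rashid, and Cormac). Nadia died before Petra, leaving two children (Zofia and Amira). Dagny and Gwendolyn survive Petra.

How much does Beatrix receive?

Beatrix receives £260,000.

Oskar takes two-fifths of £5,200,000 = £2,080,000. The remaining £3,120,000 passes to the descendants.
The descendants' portion (£3,120,000) is divided at the children's generation into 4 shares of £780,000. Dagny and Gwendolyn each take £780,000. The 2 shares of the deceased (Zubin and Nadia) are combined into a pool of £1,560,000.
That pool (£1,560,000) is divided at the grandchildren's generation equally among Kira, Beatrix, Rashid, Cormac, Zofia, and Amira: £260,000 each.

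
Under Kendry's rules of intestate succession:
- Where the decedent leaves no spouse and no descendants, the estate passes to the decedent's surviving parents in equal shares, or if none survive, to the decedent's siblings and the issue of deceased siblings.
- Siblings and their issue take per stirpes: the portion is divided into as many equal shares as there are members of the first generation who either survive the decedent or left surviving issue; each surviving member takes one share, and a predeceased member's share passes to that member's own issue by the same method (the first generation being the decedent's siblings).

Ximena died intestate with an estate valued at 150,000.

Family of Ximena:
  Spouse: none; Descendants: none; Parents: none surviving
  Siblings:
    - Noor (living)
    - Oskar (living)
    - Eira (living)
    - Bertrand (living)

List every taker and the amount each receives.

Noor: 37,500; Oskar: 37,500; Eira: 37,500; Bertrand: 37,500

The entire 150,000 passes to the siblings and their issue.
That amount (150,000) is divided into 4 shares of 37,500: Noor, Oskar, Eira, and Bertrand each take 37,500.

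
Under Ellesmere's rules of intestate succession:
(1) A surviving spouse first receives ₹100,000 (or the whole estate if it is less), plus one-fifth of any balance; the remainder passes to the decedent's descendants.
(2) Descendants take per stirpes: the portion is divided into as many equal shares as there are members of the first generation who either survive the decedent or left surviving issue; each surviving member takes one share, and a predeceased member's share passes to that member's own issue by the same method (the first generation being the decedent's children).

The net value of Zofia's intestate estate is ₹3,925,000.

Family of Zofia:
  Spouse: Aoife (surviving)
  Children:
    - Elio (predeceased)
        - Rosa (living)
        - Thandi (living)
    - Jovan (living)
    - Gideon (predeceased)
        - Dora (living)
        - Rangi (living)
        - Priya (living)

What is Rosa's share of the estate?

Rosa receives ₹510,000.

Aoife first takes ₹100,000, leaving a balance of ₹3,825,000. Aoife then takes one-fifth of the balance (₹765,000), for a total of ₹865,000. The remaining ₹3,060,000 passes to the descendants.
The descendants' portion (₹3,060,000) is divided into 3 shares of ₹1,020,000: Jovan takes ₹1,020,000; Elio's ₹1,020,000 share passes to Elio's issue; Gideon's ₹1,020,000 share passes to Gideon's issue.
Elio's share (₹1,020,000) is divided into 2 shares of ₹510,000: Rosa and Thandi each take ₹510,000.
Gideon's share (₹1,020,000) is divided into 3 shares of ₹340,000: Dora, Rangi, and Priya each take ₹340,000.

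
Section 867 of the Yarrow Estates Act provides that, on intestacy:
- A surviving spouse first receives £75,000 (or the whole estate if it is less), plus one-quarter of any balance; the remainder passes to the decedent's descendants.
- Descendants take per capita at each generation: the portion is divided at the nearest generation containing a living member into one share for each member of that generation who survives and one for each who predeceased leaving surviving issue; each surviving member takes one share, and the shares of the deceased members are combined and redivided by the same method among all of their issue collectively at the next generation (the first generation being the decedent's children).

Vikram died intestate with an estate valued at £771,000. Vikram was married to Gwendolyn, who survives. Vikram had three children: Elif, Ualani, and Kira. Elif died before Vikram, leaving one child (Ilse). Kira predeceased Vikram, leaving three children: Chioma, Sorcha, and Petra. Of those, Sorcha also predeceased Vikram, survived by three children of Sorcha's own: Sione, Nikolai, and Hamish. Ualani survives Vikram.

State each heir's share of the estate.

Gwendolyn first takes £75,000, leaving a balance of £696,000. Gwendolyn then takes one-quarter of the balance (£174,000), for a total of £249,000. The remaining £522,000 passes to the descendants.
The descendants' portion (£522,000) is divided at the children's generation into 3 shares of £174,000. Ualani takes £174,000. The 2 shares of the deceased (Elif and Kira) are combined into a pool of £348,000.
That pool (£348,000) is divided at the grandchildren's generation into 4 shares of £87,000. Ilse, Chioma, and Petra each take £87,000. The remaining share for the deceased Sorcha (£87,000) is carried to the next generation.
That pool (£87,000) is divided at the great-grandchildren's generation equally among Sione, Nikolai, and Hamish: £29,000 each.

Gwendolyn: £249,000; Ilse: £87,000; Ualani: £174,000; Chioma: £87,000; Sione: £29,000; Nikolai: £29,000; Hamish: £29,000; Petra: £87,000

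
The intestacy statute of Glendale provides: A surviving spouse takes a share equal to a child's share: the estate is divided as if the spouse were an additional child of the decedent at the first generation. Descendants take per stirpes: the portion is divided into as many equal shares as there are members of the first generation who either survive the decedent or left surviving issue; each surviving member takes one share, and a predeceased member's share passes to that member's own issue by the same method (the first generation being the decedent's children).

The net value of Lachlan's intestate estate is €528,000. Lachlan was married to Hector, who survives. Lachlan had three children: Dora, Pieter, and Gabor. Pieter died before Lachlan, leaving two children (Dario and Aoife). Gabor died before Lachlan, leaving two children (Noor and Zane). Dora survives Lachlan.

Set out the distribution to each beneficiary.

The spouse counts as an additional share at the children's level, so there are 4 primary shares of €132,000. Hector takes one such share (€132,000).
The children's combined portion (€396,000) is divided into 3 shares of €132,000: Dora takes €132,000; Pieter's €132,000 share passes to Pieter's issue; Gabor's €132,000 share passes to Gabor's issue.
Pieter's share (€132,000) is divided into 2 shares of €66,000: Dario and Aoife each take €66,000.
Gabor's share (€132,000) is divided into 2 shares of €66,000: Noor and Zane each take €66,000.

Hector: €132,000; Dora: €132,000; Dario: €66,000; Aoife: €66,000; Noor: €66,000; Zane: €66,000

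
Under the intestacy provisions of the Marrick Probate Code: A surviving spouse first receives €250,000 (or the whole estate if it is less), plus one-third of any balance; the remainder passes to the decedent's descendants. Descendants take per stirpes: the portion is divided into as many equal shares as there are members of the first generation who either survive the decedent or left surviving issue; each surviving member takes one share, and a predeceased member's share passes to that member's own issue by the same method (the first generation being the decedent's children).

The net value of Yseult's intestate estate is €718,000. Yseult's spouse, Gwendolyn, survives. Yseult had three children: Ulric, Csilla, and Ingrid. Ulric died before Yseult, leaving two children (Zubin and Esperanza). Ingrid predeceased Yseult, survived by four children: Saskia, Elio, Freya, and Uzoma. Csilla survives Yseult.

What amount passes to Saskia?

Saskia receives €26,000.

Gwendolyn first takes €250,000, leaving a balance of €468,000. Gwendolyn then takes one-third of the balance (€156,000), for a total of €406,000. The remaining €312,000 passes to the descendants.
The descendants' portion (€312,000) is divided into 3 shares of €104,000: Csilla takes €104,000; Ulric's €104,000 share passes to Ulric's issue; Ingrid's €104,000 share passes to Ingrid's issue.
Ulric's share (€104,000) is divided into 2 shares of €52,000: Zubin and Esperanza each take €52,000.
Ingrid's share (€104,000) is divided into 4 shares of €26,000: Saskia, Elio, Freya, and Uzoma each take €26,000.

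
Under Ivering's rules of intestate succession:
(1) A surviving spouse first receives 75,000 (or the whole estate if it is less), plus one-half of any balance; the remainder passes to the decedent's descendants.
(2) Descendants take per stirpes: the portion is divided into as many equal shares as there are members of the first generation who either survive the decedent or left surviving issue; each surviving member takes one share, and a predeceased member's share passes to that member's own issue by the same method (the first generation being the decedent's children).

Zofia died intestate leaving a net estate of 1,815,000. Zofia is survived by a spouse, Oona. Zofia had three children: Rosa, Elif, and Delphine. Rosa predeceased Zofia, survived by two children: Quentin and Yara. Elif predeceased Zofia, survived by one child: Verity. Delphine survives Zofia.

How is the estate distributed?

Oona: 945,000; Quentin: 145,000; Yara: 145,000; Verity: 290,000; Delphine: 290,000

Oona first takes 75,000, leaving a balance of 1,740,000. Oona then takes one-half of the balance (870,000), for a total of 945,000. The remaining 870,000 passes to the descendants.
The descendants' portion (870,000) is divided into 3 shares of 290,000: Delphine takes 290,000; Rosa's 290,000 share passes to Rosa's issue; Elif's 290,000 share passes to Elif's issue.
Rosa's share (290,000) is divided into 2 shares of 145,000: Quentin and Yara each take 145,000.
Elif's share (290,000) passes entirely to Verity.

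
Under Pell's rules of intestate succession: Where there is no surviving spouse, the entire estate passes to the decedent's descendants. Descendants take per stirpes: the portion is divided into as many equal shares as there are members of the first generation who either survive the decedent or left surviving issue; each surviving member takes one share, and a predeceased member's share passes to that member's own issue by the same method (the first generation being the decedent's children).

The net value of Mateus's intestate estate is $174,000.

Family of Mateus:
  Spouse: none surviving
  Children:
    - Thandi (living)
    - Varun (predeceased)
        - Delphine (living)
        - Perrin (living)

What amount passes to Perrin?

Perrin receives $43,500.

The entire $174,000 passes to the descendants.
That amount ($174,000) is divided into 2 shares of $87,000: Thandi takes $87,000; Varun's $87,000 share passes to Varun's issue.
Varun's share ($87,000) is divided into 2 shares of $43,500: Delphine and Perrin each take $43,500.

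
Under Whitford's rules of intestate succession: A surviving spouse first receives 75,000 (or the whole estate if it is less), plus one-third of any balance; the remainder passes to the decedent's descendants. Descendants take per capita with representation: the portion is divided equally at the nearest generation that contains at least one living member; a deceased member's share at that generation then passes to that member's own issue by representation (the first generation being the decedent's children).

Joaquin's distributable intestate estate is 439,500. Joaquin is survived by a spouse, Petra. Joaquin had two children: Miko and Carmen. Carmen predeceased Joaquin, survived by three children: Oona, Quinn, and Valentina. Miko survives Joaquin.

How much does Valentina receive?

Valentina receives 40,500.

Petra first takes 75,000, leaving a balance of 364,500. Petra then takes one-third of the balance (121,500), for a total of 196,500. The remaining 243,000 passes to the descendants.
The descendants' portion (243,000) is divided into 2 shares of 121,500: Miko takes 121,500; Carmen's 121,500 share passes to Carmen's issue.
Carmen's share (121,500) is divided into 3 shares of 40,500: Oona, Quinn, and Valentina each take 40,500.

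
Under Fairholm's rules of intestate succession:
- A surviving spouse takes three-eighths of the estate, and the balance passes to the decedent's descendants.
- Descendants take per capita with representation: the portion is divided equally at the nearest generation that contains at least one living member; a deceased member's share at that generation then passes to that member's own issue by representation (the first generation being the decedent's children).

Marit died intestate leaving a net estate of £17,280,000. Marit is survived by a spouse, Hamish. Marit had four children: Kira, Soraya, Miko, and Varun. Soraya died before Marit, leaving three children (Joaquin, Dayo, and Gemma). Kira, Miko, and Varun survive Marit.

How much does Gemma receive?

Gemma receives £900,000.

Hamish takes three-eighths of £17,280,000 = £6,480,000. The remaining £10,800,000 passes to the descendants.
The descendants' portion (£10,800,000) is divided into 4 shares of £2,700,000: Kira, Miko, and Varun each take £2,700,000; Soraya's £2,700,000 share passes to Soraya's issue.
Soraya's share (£2,700,000) is divided into 3 shares of £900,000: Joaquin, Dayo, and Gemma each take £900,000.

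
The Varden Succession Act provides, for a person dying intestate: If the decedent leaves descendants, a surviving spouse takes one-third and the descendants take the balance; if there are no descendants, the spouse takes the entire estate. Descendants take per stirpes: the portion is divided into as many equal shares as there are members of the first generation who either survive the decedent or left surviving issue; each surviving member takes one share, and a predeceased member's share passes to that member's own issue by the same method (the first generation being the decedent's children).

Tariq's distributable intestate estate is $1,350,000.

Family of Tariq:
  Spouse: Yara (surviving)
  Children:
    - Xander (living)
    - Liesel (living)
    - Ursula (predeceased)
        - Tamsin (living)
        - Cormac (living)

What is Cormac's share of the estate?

Yara takes one-third of $1,350,000 = $450,000. The remaining $900,000 passes to the descendants.
The descendants' portion ($900,000) is divided into 3 shares of $300,000: Xander and Liesel each take $300,000; Ursula's $300,000 share passes to Ursula's issue.
Ursula's share ($300,000) is divided into 2 shares of $150,000: Tamsin and Cormac each take $150,000.

Cormac receives $150,000.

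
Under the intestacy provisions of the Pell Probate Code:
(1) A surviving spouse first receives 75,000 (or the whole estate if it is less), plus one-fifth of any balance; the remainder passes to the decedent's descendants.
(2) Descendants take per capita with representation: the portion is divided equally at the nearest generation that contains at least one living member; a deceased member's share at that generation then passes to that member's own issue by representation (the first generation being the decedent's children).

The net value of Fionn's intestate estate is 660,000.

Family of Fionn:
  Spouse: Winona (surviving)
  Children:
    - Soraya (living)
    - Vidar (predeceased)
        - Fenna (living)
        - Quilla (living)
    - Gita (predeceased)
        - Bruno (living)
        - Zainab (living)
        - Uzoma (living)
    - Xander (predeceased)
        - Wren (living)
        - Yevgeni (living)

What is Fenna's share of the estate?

Fenna receives 58,500.

Winona first takes 75,000, leaving a balance of 585,000. Winona then takes one-fifth of the balance (117,000), for a total of 192,000. The remaining 468,000 passes to the descendants.
The descendants' portion (468,000) is divided into 4 shares of 117,000: Soraya takes 117,000; Vidar's 117,000 share passes to Vidar's issue; Gita's 117,000 share passes to Gita's issue; Xander's 117,000 share passes to Xander's issue.
Vidar's share (117,000) is divided into 2 shares of 58,500: Fenna and Quilla each take 58,500.
Gita's share (117,000) is divided into 3 shares of 39,000: Bruno, Zainab, and Uzoma each take 39,000.
Xander's share (117,000) is divided into 2 shares of 58,500: Wren and Yevgeni each take 58,500.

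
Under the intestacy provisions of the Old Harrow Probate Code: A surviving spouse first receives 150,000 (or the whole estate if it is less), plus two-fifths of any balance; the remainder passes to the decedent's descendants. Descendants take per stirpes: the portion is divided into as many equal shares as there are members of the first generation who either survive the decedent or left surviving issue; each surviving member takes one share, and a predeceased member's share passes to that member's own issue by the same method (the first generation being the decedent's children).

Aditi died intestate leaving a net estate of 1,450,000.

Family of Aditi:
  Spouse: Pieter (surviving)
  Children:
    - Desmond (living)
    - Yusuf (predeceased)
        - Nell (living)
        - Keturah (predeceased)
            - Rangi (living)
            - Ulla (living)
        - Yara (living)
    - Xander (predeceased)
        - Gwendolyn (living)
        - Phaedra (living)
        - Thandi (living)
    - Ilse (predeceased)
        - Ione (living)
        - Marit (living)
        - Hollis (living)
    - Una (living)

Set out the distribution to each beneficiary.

Pieter first takes 150,000, leaving a balance of 1,300,000. Pieter then takes two-fifths of the balance (520,000), for a total of 670,000. The remaining 780,000 passes to the descendants.
The descendants' portion (780,000) is divided into 5 shares of 156,000: Desmond and Una each take 156,000; Yusuf's 156,000 share passes to Yusuf's issue; Xander's 156,000 share passes to Xander's issue; Ilse's 156,000 share passes to Ilse's issue.
Yusuf's share (156,000) is divided into 3 shares of 52,000: Nell and Yara each take 52,000; Keturah's 52,000 share passes to Keturah's issue.
Keturah's share (52,000) is divided into 2 shares of 26,000: Rangi and Ulla each take 26,000.
Xander's share (156,000) is divided into 3 shares of 52,000: Gwendolyn, Phaedra, and Thandi each take 52,000.
Ilse's share (156,000) is divided into 3 shares of 52,000: Ione, Marit, and Hollis each take 52,000.

Pieter: 670,000; Desmond: 156,000; Nell: 52,000; Rangi: 26,000; Ulla: 26,000; Yara: 52,000; Gwendolyn: 52,000; Phaedra: 52,000; Thandi: 52,000; Ione: 52,000; Marit: 52,000; Hollis: 52,000; Una: 156,000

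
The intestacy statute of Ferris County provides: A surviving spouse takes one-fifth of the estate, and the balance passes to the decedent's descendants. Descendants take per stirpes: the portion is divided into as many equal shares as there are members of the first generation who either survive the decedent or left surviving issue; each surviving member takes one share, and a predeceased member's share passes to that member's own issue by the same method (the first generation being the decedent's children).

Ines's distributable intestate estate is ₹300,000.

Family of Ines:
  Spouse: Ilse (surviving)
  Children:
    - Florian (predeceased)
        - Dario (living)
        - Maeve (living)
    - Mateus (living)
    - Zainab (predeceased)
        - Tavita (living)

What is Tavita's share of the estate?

Tavita receives ₹80,000.

Ilse takes one-fifth of ₹300,000 = ₹60,000. The remaining ₹240,000 passes to the descendants.
The descendants' portion (₹240,000) is divided into 3 shares of ₹80,000: Mateus takes ₹80,000; Florian's ₹80,000 share passes to Florian's issue; Zainab's ₹80,000 share passes to Zainab's issue.
Florian's share (₹80,000) is divided into 2 shares of ₹40,000: Dario and Maeve each take ₹40,000.
Zainab's share (₹80,000) passes entirely to Tavita.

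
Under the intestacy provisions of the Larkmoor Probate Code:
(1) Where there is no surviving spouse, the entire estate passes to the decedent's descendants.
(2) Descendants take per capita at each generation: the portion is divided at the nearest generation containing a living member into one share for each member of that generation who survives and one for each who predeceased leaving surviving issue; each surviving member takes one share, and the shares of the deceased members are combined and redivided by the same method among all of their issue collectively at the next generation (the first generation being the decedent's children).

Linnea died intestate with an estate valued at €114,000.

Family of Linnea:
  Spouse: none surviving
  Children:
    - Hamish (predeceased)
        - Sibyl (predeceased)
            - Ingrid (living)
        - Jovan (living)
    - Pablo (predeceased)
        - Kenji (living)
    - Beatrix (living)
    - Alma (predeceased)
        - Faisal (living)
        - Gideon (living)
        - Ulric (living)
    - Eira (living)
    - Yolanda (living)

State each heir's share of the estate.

Ingrid: €9,500; Jovan: €9,500; Kenji: €9,500; Beatrix: €19,000; Faisal: €9,500; Gideon: €9,500; Ulric: €9,500; Eira: €19,000; Yolanda: €19,000

The entire €114,000 passes to the descendants.
That amount (€114,000) is divided at the children's generation into 6 shares of €19,000. Beatrix, Eira, and Yolanda each take €19,000. The 3 shares of the deceased (Hamish, Pablo, and Alma) are combined into a pool of €57,000.
That pool (€57,000) is divided at the grandchildren's generation into 6 shares of €9,500. Jovan, Kenji, Faisal, Gideon, and Ulric each take €9,500. The remaining share for the deceased Sibyl (€9,500) is carried to the next generation.
That pool (€9,500) passes entirely to Ingrid, the sole taker at the great-grandchildren's generation.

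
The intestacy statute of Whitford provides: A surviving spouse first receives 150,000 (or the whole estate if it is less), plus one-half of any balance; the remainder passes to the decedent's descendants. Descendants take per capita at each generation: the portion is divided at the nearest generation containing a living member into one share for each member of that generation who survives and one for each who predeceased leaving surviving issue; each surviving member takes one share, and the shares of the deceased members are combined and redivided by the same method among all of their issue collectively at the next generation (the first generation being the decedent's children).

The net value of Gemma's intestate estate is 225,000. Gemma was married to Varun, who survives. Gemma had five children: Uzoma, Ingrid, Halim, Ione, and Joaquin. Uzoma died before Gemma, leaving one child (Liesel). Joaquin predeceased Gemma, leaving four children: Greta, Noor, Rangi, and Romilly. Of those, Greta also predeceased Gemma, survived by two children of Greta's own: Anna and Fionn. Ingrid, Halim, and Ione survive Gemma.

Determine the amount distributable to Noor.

Noor receives 3,000.

Varun first takes 150,000, leaving a balance of 75,000. Varun then takes one-half of the balance (37,500), for a total of 187,500. The remaining 37,500 passes to the descendants.
The descendants' portion (37,500) is divided at the children's generation into 5 shares of 7,500. Ingrid, Halim, and Ione each take 7,500. The 2 shares of the deceased (Uzoma and Joaquin) are combined into a pool of 15,000.
That pool (15,000) is divided at the grandchildren's generation into 5 shares of 3,000. Liesel, Noor, Rangi, and Romilly each take 3,000. The remaining share for the deceased Greta (3,000) is carried to the next generation.
That pool (3,000) is divided at the great-grandchildren's generation equally among Anna and Fionn: 1,500 each.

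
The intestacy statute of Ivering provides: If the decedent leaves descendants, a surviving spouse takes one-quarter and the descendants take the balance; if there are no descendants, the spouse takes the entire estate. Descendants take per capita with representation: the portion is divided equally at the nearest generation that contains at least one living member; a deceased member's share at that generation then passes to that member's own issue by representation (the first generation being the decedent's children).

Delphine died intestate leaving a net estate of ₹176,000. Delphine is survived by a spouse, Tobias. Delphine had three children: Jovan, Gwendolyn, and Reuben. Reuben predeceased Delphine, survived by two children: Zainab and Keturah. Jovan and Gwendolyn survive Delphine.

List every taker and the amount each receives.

Tobias takes one-quarter of ₹176,000 = ₹44,000. The remaining ₹132,000 passes to the descendants.
The descendants' portion (₹132,000) is divided into 3 shares of ₹44,000: Jovan and Gwendolyn each take ₹44,000; Reuben's ₹44,000 share passes to Reuben's issue.
Reuben's share (₹44,000) is divided into 2 shares of ₹22,000: Zainab and Keturah each take ₹22,000.

Tobias: ₹44,000; Jovan: ₹44,000; Gwendolyn: ₹44,000; Zainab: ₹22,000; Keturah: ₹22,000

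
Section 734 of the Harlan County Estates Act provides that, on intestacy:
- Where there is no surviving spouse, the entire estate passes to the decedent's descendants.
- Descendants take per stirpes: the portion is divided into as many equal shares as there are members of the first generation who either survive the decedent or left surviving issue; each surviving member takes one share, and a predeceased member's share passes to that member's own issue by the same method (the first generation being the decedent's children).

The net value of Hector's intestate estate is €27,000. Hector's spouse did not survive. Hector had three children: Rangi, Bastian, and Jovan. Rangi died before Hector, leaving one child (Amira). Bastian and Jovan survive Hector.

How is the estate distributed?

The entire €27,000 passes to the descendants.
That amount (€27,000) is divided into 3 shares of €9,000: Bastian and Jovan each take €9,000; Rangi's €9,000 share passes to Rangi's issue.
Rangi's share (€9,000) passes entirely to Amira.

Amira: €9,000; Bastian: €9,000; Jovan: €9,000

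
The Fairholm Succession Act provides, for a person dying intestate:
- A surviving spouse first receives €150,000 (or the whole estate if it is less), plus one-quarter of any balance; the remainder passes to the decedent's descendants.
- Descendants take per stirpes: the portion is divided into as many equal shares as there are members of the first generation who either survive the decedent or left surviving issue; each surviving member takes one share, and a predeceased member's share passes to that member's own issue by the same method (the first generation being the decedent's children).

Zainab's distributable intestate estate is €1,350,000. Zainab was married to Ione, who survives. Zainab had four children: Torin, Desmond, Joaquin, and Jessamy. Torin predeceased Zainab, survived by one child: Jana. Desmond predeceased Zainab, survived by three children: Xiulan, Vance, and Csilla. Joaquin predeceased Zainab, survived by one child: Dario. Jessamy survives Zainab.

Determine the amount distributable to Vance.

Ione first takes €150,000, leaving a balance of €1,200,000. Ione then takes one-quarter of the balance (€300,000), for a total of €450,000. The remaining €900,000 passes to the descendants.
The descendants' portion (€900,000) is divided into 4 shares of €225,000: Jessamy takes €225,000; Torin's €225,000 share passes to Torin's issue; Desmond's €225,000 share passes to Desmond's issue; Joaquin's €225,000 share passes to Joaquin's issue.
Torin's share (€225,000) passes entirely to Jana.
Desmond's share (€225,000) is divided into 3 shares of €75,000: Xiulan, Vance, and Csilla each take €75,000.
Joaquin's share (€225,000) passes entirely to Dario.

Vance receives €75,000.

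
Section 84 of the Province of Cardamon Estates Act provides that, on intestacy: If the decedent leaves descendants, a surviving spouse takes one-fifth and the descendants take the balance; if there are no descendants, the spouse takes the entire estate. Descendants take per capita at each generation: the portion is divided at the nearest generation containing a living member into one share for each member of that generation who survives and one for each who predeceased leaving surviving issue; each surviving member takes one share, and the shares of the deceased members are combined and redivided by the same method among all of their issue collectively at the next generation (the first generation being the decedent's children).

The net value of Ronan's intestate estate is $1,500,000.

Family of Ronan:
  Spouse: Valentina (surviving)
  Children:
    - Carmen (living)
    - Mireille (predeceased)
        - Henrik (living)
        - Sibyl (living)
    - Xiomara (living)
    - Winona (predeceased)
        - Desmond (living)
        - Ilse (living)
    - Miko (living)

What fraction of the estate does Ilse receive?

Ilse receives 2/25 of the estate.

Valentina takes one-fifth of $1,500,000 = $300,000. The remaining $1,200,000 passes to the descendants.
The descendants' portion ($1,200,000) is divided at the children's generation into 5 shares of $240,000. Carmen, Xiomara, and Miko each take $240,000. The 2 shares of the deceased (Mireille and Winona) are combined into a pool of $480,000.
That pool ($480,000) is divided at the grandchildren's generation equally among Henrik, Sibyl, Desmond, and Ilse: $120,000 each.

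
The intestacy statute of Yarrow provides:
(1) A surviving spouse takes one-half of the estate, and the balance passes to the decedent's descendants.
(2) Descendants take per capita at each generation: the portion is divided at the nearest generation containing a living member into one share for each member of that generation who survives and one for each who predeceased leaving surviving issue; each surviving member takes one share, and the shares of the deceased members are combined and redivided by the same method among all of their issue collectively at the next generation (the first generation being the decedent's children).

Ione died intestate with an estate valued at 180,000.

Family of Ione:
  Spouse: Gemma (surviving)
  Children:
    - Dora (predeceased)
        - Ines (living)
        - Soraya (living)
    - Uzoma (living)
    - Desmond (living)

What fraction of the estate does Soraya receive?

Gemma takes one-half of 180,000 = 90,000. The remaining 90,000 passes to the descendants.
The descendants' portion (90,000) is divided at the children's generation into 3 shares of 30,000. Uzoma and Desmond each take 30,000. The remaining share for the deceased Dora (30,000) is carried to the next generation.
That pool (30,000) is divided at the grandchildren's generation equally among Ines and Soraya: 15,000 each.

Soraya receives 1/12 of the estate.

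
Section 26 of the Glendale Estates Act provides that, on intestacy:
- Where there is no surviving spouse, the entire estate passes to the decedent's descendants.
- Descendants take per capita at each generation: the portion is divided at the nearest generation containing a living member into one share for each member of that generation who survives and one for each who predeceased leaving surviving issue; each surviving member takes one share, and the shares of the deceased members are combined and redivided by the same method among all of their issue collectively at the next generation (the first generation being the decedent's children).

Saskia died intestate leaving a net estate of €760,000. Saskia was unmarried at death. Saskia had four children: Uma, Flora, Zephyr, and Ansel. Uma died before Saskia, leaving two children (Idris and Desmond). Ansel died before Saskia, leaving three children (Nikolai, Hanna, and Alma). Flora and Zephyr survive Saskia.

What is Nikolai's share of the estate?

The entire €760,000 passes to the descendants.
That amount (€760,000) is divided at the children's generation into 4 shares of €190,000. Flora and Zephyr each take €190,000. The 2 shares of the deceased (Uma and Ansel) are combined into a pool of €380,000.
That pool (€380,000) is divided at the grandchildren's generation equally among Idris, Desmond, Nikolai, Hanna, and Alma: €76,000 each.

Nikolai receives €76,000.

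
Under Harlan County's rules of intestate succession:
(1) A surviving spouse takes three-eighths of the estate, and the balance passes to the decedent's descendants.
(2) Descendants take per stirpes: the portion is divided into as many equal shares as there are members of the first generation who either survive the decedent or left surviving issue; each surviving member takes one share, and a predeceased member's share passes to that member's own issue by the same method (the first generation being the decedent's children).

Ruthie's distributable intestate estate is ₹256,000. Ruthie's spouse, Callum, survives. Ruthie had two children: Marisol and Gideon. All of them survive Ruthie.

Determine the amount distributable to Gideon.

Gideon receives ₹80,000.

Callum takes three-eighths of ₹256,000 = ₹96,000. The remaining ₹160,000 passes to the descendants.
The descendants' portion (₹160,000) is divided into 2 shares of ₹80,000: Marisol and Gideon each take ₹80,000.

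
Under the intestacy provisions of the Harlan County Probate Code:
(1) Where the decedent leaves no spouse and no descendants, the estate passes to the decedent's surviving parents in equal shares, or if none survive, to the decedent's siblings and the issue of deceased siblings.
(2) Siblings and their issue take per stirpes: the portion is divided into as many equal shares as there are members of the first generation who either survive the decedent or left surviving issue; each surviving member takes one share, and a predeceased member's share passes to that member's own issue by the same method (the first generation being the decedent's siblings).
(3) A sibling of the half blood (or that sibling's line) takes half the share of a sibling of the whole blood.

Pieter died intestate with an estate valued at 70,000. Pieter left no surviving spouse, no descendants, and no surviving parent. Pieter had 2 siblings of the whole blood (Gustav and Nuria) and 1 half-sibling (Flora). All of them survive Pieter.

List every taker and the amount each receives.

Flora: 14,000; Gustav: 28,000; Nuria: 28,000

The entire 70,000 passes to the siblings and their issue.
Counting each half-blood sibling's line as half a unit, there are 5/2 units in 70,000, so one unit is 28,000. Whole-blood lines (Gustav and Nuria) take 28,000 each; half-blood lines (Flora) take 14,000 each.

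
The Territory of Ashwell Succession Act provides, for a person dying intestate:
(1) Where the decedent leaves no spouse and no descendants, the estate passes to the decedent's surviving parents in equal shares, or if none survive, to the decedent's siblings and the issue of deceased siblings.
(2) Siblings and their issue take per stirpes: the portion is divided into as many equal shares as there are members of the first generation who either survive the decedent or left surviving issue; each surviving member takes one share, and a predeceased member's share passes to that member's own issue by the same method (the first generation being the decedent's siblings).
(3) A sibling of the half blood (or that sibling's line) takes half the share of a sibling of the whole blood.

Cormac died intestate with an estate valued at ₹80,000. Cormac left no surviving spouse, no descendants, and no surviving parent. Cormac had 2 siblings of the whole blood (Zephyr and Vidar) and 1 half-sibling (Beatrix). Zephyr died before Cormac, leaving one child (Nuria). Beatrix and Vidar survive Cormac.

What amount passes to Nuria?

Nuria receives ₹32,000.

The entire ₹80,000 passes to the siblings and their issue.
Counting each half-blood sibling's line as half a unit, there are 5/2 units in ₹80,000, so one unit is ₹32,000. Whole-blood lines (Zephyr and Vidar) take ₹32,000 each; half-blood lines (Beatrix) take ₹16,000 each.
Zephyr's share (₹32,000) passes entirely to Nuria.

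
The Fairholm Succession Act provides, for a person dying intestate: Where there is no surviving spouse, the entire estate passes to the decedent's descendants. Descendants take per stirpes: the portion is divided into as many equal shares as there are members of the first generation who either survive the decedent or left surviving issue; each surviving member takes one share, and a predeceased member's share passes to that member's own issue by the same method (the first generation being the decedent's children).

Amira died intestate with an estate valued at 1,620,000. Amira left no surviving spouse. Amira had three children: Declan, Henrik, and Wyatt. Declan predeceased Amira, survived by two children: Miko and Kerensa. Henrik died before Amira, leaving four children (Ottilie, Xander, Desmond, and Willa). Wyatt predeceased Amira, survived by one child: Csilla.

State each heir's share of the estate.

Miko: 270,000; Kerensa: 270,000; Ottilie: 135,000; Xander: 135,000; Desmond: 135,000; Willa: 135,000; Csilla: 540,000

The entire 1,620,000 passes to the descendants.
That amount (1,620,000) is divided into 3 shares of 540,000: Declan's 540,000 share passes to Declan's issue; Henrik's 540,000 share passes to Henrik's issue; Wyatt's 540,000 share passes to Wyatt's issue.
Declan's share (540,000) is divided into 2 shares of 270,000: Miko and Kerensa each take 270,000.
Henrik's share (540,000) is divided into 4 shares of 135,000: Ottilie, Xander, Desmond, and Willa each take 135,000.
Wyatt's share (540,000) passes entirely to Csilla.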